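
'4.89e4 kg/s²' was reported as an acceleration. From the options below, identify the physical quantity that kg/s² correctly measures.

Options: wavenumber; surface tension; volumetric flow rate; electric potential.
surface tension

acceleration should have units dimensionally equivalent to m / s^2 (e.g. m/s²).
The given unit 'kg/s²' reduces to kg / s^2. Of the listed options, that is the dimensionality of surface tension.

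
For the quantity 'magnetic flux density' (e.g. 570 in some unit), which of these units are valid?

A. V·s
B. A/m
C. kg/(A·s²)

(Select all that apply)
C

magnetic flux density has SI base units: kg / (A * s^2)

Checking each option against kg / (A * s^2):
  A. V·s: ✗ does not match
  B. A/m: ✗ does not match
  C. kg/(A·s²): ✓ matches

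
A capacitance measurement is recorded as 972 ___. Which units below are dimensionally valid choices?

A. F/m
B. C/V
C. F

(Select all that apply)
B, C

capacitance has SI base units: A^2 * s^4 / (kg * m^2)

Checking each option against A^2 * s^4 / (kg * m^2):
  A. F/m: ✗ does not match
  B. C/V: ✓ matches
  C. F: ✓ matches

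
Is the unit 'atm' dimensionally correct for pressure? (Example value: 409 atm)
Yes

pressure has SI base units: kg / (m * s^2)
atm reduces to the same SI base units, so it is a valid unit for pressure.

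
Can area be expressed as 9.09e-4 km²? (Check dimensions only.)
Yes

area has SI base units: m^2
km² reduces to the same SI base units, so it is a valid unit for area.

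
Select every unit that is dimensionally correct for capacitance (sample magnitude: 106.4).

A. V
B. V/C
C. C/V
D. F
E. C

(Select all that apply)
C, D

capacitance has SI base units: A^2 * s^4 / (kg * m^2)

Checking each option against A^2 * s^4 / (kg * m^2):
  A. V: ✗ does not match
  B. V/C: ✗ does not match
  C. C/V: ✓ matches
  D. F: ✓ matches
  E. C: ✗ does not match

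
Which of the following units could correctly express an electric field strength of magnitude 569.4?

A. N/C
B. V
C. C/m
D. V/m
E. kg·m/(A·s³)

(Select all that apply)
A, D, E

electric field strength has SI base units: kg * m / (A * s^3)

Checking each option against kg * m / (A * s^3):
  A. N/C: ✓ matches
  B. V: ✗ does not match
  C. C/m: ✗ does not match
  D. V/m: ✓ matches
  E. kg·m/(A·s³): ✓ matches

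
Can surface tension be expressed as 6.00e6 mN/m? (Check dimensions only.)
Yes

surface tension has SI base units: kg / s^2
mN/m reduces to the same SI base units, so it is a valid unit for surface tension.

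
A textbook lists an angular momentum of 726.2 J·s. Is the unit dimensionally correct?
Yes

angular momentum has SI base units: kg * m^2 / s
J·s reduces to the same SI base units, so it is a valid unit for angular momentum.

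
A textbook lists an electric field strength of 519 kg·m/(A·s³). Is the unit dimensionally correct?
Yes

electric field strength has SI base units: kg * m / (A * s^3)
kg·m/(A·s³) reduces to the same SI base units, so it is a valid unit for electric field strength.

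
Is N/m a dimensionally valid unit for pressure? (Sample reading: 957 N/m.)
No

pressure has SI base units: kg / (m * s^2)
N/m does NOT reduce to kg / (m * s^2); a valid unit for pressure would be e.g. Pa.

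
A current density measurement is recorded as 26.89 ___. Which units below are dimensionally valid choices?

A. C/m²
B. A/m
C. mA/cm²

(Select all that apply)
C

current density has SI base units: A / m^2

Checking each option against A / m^2:
  A. C/m²: ✗ does not match
  B. A/m: ✗ does not match
  C. mA/cm²: ✓ matches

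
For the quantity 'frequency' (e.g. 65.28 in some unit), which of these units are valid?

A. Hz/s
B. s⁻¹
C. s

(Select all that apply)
B

frequency has SI base units: 1 / s

Checking each option against 1 / s:
  A. Hz/s: ✗ does not match
  B. s⁻¹: ✓ matches
  C. s: ✗ does not match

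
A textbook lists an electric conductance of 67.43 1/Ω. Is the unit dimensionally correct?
Yes

electric conductance has SI base units: A^2 * s^3 / (kg * m^2)
1/Ω reduces to the same SI base units, so it is a valid unit for electric conductance.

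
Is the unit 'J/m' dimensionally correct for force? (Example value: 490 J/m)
Yes

force has SI base units: kg * m / s^2
J/m reduces to the same SI base units, so it is a valid unit for force.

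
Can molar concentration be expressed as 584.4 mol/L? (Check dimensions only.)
Yes

molar concentration has SI base units: mol / m^3
mol/L reduces to the same SI base units, so it is a valid unit for molar concentration.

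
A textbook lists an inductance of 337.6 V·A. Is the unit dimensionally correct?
No

inductance has SI base units: kg * m^2 / (A^2 * s^2)
V·A does NOT reduce to kg * m^2 / (A^2 * s^2); a valid unit for inductance would be e.g. H.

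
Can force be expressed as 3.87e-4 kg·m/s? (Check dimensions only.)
No

force has SI base units: kg * m / s^2
kg·m/s does NOT reduce to kg * m / s^2; a valid unit for force would be e.g. N.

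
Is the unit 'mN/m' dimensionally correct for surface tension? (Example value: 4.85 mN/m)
Yes

surface tension has SI base units: kg / s^2
mN/m reduces to the same SI base units, so it is a valid unit for surface tension.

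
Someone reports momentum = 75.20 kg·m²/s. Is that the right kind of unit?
No

momentum has SI base units: kg * m / s
kg·m²/s does NOT reduce to kg * m / s; a valid unit for momentum would be e.g. kg·m/s.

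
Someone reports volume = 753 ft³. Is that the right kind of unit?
Yes

volume has SI base units: m^3
ft³ reduces to the same SI base units, so it is a valid unit for volume.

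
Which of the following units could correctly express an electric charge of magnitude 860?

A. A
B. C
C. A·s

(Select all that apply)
B, C

electric charge has SI base units: A * s

Checking each option against A * s:
  A. A: ✗ does not match
  B. C: ✓ matches
  C. A·s: ✓ matches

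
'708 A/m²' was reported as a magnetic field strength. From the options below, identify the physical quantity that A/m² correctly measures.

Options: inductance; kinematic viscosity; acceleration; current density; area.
current density

magnetic field strength should have units dimensionally equivalent to A / m (e.g. A/m).
The given unit 'A/m²' reduces to A / m^2. Of the listed options, that is the dimensionality of current density.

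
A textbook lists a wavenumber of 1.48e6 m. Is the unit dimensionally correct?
No

wavenumber has SI base units: 1 / m
m does NOT reduce to 1 / m; a valid unit for wavenumber would be e.g. 1/m.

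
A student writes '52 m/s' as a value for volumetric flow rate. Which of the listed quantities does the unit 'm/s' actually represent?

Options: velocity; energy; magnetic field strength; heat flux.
velocity

volumetric flow rate should have units dimensionally equivalent to m^3 / s (e.g. m³/s).
The given unit 'm/s' reduces to m / s. Of the listed options, that is the dimensionality of velocity.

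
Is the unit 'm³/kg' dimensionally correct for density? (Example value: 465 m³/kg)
No

density has SI base units: kg / m^3
m³/kg does NOT reduce to kg / m^3; a valid unit for density would be e.g. kg/m³.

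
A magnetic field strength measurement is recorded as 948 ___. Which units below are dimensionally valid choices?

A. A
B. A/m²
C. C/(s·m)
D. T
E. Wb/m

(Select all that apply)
C

magnetic field strength has SI base units: A / m

Checking each option against A / m:
  A. A: ✗ does not match
  B. A/m²: ✗ does not match
  C. C/(s·m): ✓ matches
  D. T: ✗ does not match
  E. Wb/m: ✗ does not match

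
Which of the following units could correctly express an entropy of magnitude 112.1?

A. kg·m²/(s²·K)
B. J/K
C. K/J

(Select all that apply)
A, B

entropy has SI base units: kg * m^2 / (s^2 * K)

Checking each option against kg * m^2 / (s^2 * K):
  A. kg·m²/(s²·K): ✓ matches
  B. J/K: ✓ matches
  C. K/J: ✗ does not match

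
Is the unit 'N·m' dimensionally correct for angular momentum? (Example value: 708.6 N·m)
No

angular momentum has SI base units: kg * m^2 / s
N·m does NOT reduce to kg * m^2 / s; a valid unit for angular momentum would be e.g. kg·m²/s.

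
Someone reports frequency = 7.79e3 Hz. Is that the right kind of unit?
Yes

frequency has SI base units: 1 / s
Hz reduces to the same SI base units, so it is a valid unit for frequency.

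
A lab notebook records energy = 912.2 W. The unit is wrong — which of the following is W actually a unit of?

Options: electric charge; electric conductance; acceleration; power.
power

energy should have units dimensionally equivalent to kg * m^2 / s^2 (e.g. J).
The given unit 'W' reduces to kg * m^2 / s^3. Of the listed options, that is the dimensionality of power.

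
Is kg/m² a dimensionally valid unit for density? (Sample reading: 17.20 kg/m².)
No

density has SI base units: kg / m^3
kg/m² does NOT reduce to kg / m^3; a valid unit for density would be e.g. kg/m³.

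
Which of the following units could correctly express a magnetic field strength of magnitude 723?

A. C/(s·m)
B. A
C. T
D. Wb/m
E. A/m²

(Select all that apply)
A

magnetic field strength has SI base units: A / m

Checking each option against A / m:
  A. C/(s·m): ✓ matches
  B. A: ✗ does not match
  C. T: ✗ does not match
  D. Wb/m: ✗ does not match
  E. A/m²: ✗ does not match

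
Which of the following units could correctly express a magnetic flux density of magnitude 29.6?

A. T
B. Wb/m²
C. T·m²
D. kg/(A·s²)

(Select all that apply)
A, B, D

magnetic flux density has SI base units: kg / (A * s^2)

Checking each option against kg / (A * s^2):
  A. T: ✓ matches
  B. Wb/m²: ✓ matches
  C. T·m²: ✗ does not match
  D. kg/(A·s²): ✓ matches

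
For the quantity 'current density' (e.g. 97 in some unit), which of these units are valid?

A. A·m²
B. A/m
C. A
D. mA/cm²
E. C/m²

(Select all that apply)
D

current density has SI base units: A / m^2

Checking each option against A / m^2:
  A. A·m²: ✗ does not match
  B. A/m: ✗ does not match
  C. A: ✗ does not match
  D. mA/cm²: ✓ matches
  E. C/m²: ✗ does not match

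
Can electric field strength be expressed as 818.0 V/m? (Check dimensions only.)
Yes

electric field strength has SI base units: kg * m / (A * s^3)
V/m reduces to the same SI base units, so it is a valid unit for electric field strength.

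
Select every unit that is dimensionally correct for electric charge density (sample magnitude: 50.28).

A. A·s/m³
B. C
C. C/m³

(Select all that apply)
A, C

electric charge density has SI base units: A * s / m^3

Checking each option against A * s / m^3:
  A. A·s/m³: ✓ matches
  B. C: ✗ does not match
  C. C/m³: ✓ matches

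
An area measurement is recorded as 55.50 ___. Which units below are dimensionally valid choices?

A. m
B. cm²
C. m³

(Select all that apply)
B

area has SI base units: m^2

Checking each option against m^2:
  A. m: ✗ does not match
  B. cm²: ✓ matches
  C. m³: ✗ does not match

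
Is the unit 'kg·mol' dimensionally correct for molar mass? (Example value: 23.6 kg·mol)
No

molar mass has SI base units: kg / mol
kg·mol does NOT reduce to kg / mol; a valid unit for molar mass would be e.g. kg/mol.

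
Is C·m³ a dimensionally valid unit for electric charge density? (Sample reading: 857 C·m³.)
No

electric charge density has SI base units: A * s / m^3
C·m³ does NOT reduce to A * s / m^3; a valid unit for electric charge density would be e.g. C/m³.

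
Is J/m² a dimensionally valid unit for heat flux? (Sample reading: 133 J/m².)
No

heat flux has SI base units: kg / s^3
J/m² does NOT reduce to kg / s^3; a valid unit for heat flux would be e.g. W/m².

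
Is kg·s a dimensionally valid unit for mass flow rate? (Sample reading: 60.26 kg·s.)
No

mass flow rate has SI base units: kg / s
kg·s does NOT reduce to kg / s; a valid unit for mass flow rate would be e.g. kg/s.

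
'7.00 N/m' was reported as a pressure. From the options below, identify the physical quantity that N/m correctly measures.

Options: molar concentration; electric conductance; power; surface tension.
surface tension

pressure should have units dimensionally equivalent to kg / (m * s^2) (e.g. Pa).
The given unit 'N/m' reduces to kg / s^2. Of the listed options, that is the dimensionality of surface tension.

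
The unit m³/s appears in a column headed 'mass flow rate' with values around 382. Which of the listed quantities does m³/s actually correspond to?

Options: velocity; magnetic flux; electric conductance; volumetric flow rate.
volumetric flow rate

mass flow rate should have units dimensionally equivalent to kg / s (e.g. kg/s).
The given unit 'm³/s' reduces to m^3 / s. Of the listed options, that is the dimensionality of volumetric flow rate.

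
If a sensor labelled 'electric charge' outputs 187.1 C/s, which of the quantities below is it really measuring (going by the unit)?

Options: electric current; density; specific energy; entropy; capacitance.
electric current

electric charge should have units dimensionally equivalent to A * s (e.g. C).
The given unit 'C/s' reduces to A. Of the listed options, that is the dimensionality of electric current.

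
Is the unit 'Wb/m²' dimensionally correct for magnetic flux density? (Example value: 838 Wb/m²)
Yes

magnetic flux density has SI base units: kg / (A * s^2)
Wb/m² reduces to the same SI base units, so it is a valid unit for magnetic flux density.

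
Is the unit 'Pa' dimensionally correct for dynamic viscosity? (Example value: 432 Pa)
No

dynamic viscosity has SI base units: kg / (m * s)
Pa does NOT reduce to kg / (m * s); a valid unit for dynamic viscosity would be e.g. Pa·s.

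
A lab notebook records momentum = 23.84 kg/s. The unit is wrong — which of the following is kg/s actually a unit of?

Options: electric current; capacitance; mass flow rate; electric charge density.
mass flow rate

momentum should have units dimensionally equivalent to kg * m / s (e.g. kg·m/s).
The given unit 'kg/s' reduces to kg / s. Of the listed options, that is the dimensionality of mass flow rate.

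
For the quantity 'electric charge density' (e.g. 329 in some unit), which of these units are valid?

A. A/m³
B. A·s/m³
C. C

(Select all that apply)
B

electric charge density has SI base units: A * s / m^3

Checking each option against A * s / m^3:
  A. A/m³: ✗ does not match
  B. A·s/m³: ✓ matches
  C. C: ✗ does not match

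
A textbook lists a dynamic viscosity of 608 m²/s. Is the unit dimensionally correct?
No

dynamic viscosity has SI base units: kg / (m * s)
m²/s does NOT reduce to kg / (m * s); a valid unit for dynamic viscosity would be e.g. Pa·s.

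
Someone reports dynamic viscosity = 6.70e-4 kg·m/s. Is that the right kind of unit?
No

dynamic viscosity has SI base units: kg / (m * s)
kg·m/s does NOT reduce to kg / (m * s); a valid unit for dynamic viscosity would be e.g. Pa·s.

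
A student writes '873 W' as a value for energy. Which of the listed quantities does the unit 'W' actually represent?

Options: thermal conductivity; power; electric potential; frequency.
power

energy should have units dimensionally equivalent to kg * m^2 / s^2 (e.g. J).
The given unit 'W' reduces to kg * m^2 / s^3. Of the listed options, that is the dimensionality of power.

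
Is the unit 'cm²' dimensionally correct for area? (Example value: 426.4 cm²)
Yes

area has SI base units: m^2
cm² reduces to the same SI base units, so it is a valid unit for area.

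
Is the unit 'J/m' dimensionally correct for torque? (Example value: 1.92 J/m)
No

torque has SI base units: kg * m^2 / s^2
J/m does NOT reduce to kg * m^2 / s^2; a valid unit for torque would be e.g. N·m.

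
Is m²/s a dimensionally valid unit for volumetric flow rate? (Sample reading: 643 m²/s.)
No

volumetric flow rate has SI base units: m^3 / s
m²/s does NOT reduce to m^3 / s; a valid unit for volumetric flow rate would be e.g. m³/s.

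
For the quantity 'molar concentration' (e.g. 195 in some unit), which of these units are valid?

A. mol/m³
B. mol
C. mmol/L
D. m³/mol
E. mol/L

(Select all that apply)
A, C, E

molar concentration has SI base units: mol / m^3

Checking each option against mol / m^3:
  A. mol/m³: ✓ matches
  B. mol: ✗ does not match
  C. mmol/L: ✓ matches
  D. m³/mol: ✗ does not match
  E. mol/L: ✓ matches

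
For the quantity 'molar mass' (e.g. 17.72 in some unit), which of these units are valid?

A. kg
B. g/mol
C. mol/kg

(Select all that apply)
B

molar mass has SI base units: kg / mol

Checking each option against kg / mol:
  A. kg: ✗ does not match
  B. g/mol: ✓ matches
  C. mol/kg: ✗ does not match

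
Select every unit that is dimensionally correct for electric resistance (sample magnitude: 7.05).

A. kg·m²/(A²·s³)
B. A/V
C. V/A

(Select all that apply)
A, C

electric resistance has SI base units: kg * m^2 / (A^2 * s^3)

Checking each option against kg * m^2 / (A^2 * s^3):
  A. kg·m²/(A²·s³): ✓ matches
  B. A/V: ✗ does not match
  C. V/A: ✓ matches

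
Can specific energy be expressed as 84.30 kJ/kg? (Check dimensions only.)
Yes

specific energy has SI base units: m^2 / s^2
kJ/kg reduces to the same SI base units, so it is a valid unit for specific energy.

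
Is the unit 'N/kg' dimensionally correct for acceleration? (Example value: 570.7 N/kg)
Yes

acceleration has SI base units: m / s^2
N/kg reduces to the same SI base units, so it is a valid unit for acceleration.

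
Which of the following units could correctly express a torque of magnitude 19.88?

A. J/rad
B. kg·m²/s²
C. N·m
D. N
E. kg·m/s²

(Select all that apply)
A, B, C

torque has SI base units: kg * m^2 / s^2

Checking each option against kg * m^2 / s^2:
  A. J/rad: ✓ matches
  B. kg·m²/s²: ✓ matches
  C. N·m: ✓ matches
  D. N: ✗ does not match
  E. kg·m/s²: ✗ does not match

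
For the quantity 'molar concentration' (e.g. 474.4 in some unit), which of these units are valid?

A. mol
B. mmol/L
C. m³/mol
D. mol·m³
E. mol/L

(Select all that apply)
B, E

molar concentration has SI base units: mol / m^3

Checking each option against mol / m^3:
  A. mol: ✗ does not match
  B. mmol/L: ✓ matches
  C. m³/mol: ✗ does not match
  D. mol·m³: ✗ does not match
  E. mol/L: ✓ matches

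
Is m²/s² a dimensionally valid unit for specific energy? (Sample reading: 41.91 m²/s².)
Yes

specific energy has SI base units: m^2 / s^2
m²/s² reduces to the same SI base units, so it is a valid unit for specific energy.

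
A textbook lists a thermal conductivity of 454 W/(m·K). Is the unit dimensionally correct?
Yes

thermal conductivity has SI base units: kg * m / (s^3 * K)
W/(m·K) reduces to the same SI base units, so it is a valid unit for thermal conductivity.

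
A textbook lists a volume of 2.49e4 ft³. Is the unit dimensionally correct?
Yes

volume has SI base units: m^3
ft³ reduces to the same SI base units, so it is a valid unit for volume.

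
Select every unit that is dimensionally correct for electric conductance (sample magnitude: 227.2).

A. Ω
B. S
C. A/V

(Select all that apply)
B, C

electric conductance has SI base units: A^2 * s^3 / (kg * m^2)

Checking each option against A^2 * s^3 / (kg * m^2):
  A. Ω: ✗ does not match
  B. S: ✓ matches
  C. A/V: ✓ matches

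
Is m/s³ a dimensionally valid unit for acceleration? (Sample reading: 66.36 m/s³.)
No

acceleration has SI base units: m / s^2
m/s³ does NOT reduce to m / s^2; a valid unit for acceleration would be e.g. m/s².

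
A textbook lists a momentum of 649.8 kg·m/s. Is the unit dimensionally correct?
Yes

momentum has SI base units: kg * m / s
kg·m/s reduces to the same SI base units, so it is a valid unit for momentum.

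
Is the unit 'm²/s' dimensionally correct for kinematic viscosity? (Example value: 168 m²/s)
Yes

kinematic viscosity has SI base units: m^2 / s
m²/s reduces to the same SI base units, so it is a valid unit for kinematic viscosity.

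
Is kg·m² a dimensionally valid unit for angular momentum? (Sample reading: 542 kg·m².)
No

angular momentum has SI base units: kg * m^2 / s
kg·m² does NOT reduce to kg * m^2 / s; a valid unit for angular momentum would be e.g. kg·m²/s.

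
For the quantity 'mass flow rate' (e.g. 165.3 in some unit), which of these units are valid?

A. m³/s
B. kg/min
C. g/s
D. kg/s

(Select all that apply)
B, C, D

mass flow rate has SI base units: kg / s

Checking each option against kg / s:
  A. m³/s: ✗ does not match
  B. kg/min: ✓ matches
  C. g/s: ✓ matches
  D. kg/s: ✓ matches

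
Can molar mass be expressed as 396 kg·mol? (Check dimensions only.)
No

molar mass has SI base units: kg / mol
kg·mol does NOT reduce to kg / mol; a valid unit for molar mass would be e.g. kg/mol.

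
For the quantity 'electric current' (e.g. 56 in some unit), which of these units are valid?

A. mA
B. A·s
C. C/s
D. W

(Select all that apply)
A, C

electric current has SI base units: A

Checking each option against A:
  A. mA: ✓ matches
  B. A·s: ✗ does not match
  C. C/s: ✓ matches
  D. W: ✗ does not match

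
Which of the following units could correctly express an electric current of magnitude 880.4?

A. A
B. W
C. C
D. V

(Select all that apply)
A

electric current has SI base units: A

Checking each option against A:
  A. A: ✓ matches
  B. W: ✗ does not match
  C. C: ✗ does not match
  D. V: ✗ does not match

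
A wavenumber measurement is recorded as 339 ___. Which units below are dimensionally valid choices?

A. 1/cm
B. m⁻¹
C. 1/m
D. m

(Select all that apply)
A, B, C

wavenumber has SI base units: 1 / m

Checking each option against 1 / m:
  A. 1/cm: ✓ matches
  B. m⁻¹: ✓ matches
  C. 1/m: ✓ matches
  D. m: ✗ does not match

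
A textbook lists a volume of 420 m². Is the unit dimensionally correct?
No

volume has SI base units: m^3
m² does NOT reduce to m^3; a valid unit for volume would be e.g. m³.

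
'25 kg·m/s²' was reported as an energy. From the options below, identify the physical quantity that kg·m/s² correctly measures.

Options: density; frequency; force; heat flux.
force

energy should have units dimensionally equivalent to kg * m^2 / s^2 (e.g. J).
The given unit 'kg·m/s²' reduces to kg * m / s^2. Of the listed options, that is the dimensionality of force.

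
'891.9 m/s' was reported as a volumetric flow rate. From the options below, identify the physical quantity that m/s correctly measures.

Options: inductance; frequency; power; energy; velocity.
velocity

volumetric flow rate should have units dimensionally equivalent to m^3 / s (e.g. m³/s).
The given unit 'm/s' reduces to m / s. Of the listed options, that is the dimensionality of velocity.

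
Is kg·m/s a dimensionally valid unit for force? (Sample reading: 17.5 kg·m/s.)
No

force has SI base units: kg * m / s^2
kg·m/s does NOT reduce to kg * m / s^2; a valid unit for force would be e.g. N.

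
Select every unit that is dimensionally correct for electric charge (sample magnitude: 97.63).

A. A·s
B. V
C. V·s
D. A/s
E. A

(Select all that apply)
A

electric charge has SI base units: A * s

Checking each option against A * s:
  A. A·s: ✓ matches
  B. V: ✗ does not match
  C. V·s: ✗ does not match
  D. A/s: ✗ does not match
  E. A: ✗ does not match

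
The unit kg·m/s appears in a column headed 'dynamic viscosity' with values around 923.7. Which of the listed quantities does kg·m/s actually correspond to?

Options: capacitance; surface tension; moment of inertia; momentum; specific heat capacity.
momentum

dynamic viscosity should have units dimensionally equivalent to kg / (m * s) (e.g. Pa·s).
The given unit 'kg·m/s' reduces to kg * m / s. Of the listed options, that is the dimensionality of momentum.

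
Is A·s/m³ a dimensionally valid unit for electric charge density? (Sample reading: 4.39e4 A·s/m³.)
Yes

electric charge density has SI base units: A * s / m^3
A·s/m³ reduces to the same SI base units, so it is a valid unit for electric charge density.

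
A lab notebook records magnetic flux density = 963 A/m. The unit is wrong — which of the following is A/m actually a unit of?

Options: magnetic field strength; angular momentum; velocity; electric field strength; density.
magnetic field strength

magnetic flux density should have units dimensionally equivalent to kg / (A * s^2) (e.g. T).
The given unit 'A/m' reduces to A / m. Of the listed options, that is the dimensionality of magnetic field strength.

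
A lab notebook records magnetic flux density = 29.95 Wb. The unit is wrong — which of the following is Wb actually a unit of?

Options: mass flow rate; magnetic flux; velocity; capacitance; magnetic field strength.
magnetic flux

magnetic flux density should have units dimensionally equivalent to kg / (A * s^2) (e.g. T).
The given unit 'Wb' reduces to kg * m^2 / (A * s^2). Of the listed options, that is the dimensionality of magnetic flux.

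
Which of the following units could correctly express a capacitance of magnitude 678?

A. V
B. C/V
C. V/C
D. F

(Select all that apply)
B, D

capacitance has SI base units: A^2 * s^4 / (kg * m^2)

Checking each option against A^2 * s^4 / (kg * m^2):
  A. V: ✗ does not match
  B. C/V: ✓ matches
  C. V/C: ✗ does not match
  D. F: ✓ matches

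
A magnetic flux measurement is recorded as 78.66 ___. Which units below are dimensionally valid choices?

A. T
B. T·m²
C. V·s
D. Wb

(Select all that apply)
B, C, D

magnetic flux has SI base units: kg * m^2 / (A * s^2)

Checking each option against kg * m^2 / (A * s^2):
  A. T: ✗ does not match
  B. T·m²: ✓ matches
  C. V·s: ✓ matches
  D. Wb: ✓ matches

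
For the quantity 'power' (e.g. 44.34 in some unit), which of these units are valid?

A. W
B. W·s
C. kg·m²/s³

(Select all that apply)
A, C

power has SI base units: kg * m^2 / s^3

Checking each option against kg * m^2 / s^3:
  A. W: ✓ matches
  B. W·s: ✗ does not match
  C. kg·m²/s³: ✓ matches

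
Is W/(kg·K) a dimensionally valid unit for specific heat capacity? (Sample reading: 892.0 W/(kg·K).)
No

specific heat capacity has SI base units: m^2 / (s^2 * K)
W/(kg·K) does NOT reduce to m^2 / (s^2 * K); a valid unit for specific heat capacity would be e.g. J/(kg·K).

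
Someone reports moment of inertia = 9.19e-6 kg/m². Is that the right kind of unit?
No

moment of inertia has SI base units: kg * m^2
kg/m² does NOT reduce to kg * m^2; a valid unit for moment of inertia would be e.g. kg·m².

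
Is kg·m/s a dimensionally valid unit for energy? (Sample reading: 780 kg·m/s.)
No

energy has SI base units: kg * m^2 / s^2
kg·m/s does NOT reduce to kg * m^2 / s^2; a valid unit for energy would be e.g. J.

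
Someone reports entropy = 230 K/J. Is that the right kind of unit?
No

entropy has SI base units: kg * m^2 / (s^2 * K)
K/J does NOT reduce to kg * m^2 / (s^2 * K); a valid unit for entropy would be e.g. J/K.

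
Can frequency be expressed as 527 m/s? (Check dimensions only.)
No

frequency has SI base units: 1 / s
m/s does NOT reduce to 1 / s; a valid unit for frequency would be e.g. Hz.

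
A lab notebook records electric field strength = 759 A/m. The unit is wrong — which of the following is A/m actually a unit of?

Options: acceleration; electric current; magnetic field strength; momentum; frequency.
magnetic field strength

electric field strength should have units dimensionally equivalent to kg * m / (A * s^3) (e.g. V/m).
The given unit 'A/m' reduces to A / m. Of the listed options, that is the dimensionality of magnetic field strength.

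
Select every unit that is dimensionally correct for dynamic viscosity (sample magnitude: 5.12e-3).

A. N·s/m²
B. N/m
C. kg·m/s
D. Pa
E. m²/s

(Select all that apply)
A

dynamic viscosity has SI base units: kg / (m * s)

Checking each option against kg / (m * s):
  A. N·s/m²: ✓ matches
  B. N/m: ✗ does not match
  C. kg·m/s: ✗ does not match
  D. Pa: ✗ does not match
  E. m²/s: ✗ does not match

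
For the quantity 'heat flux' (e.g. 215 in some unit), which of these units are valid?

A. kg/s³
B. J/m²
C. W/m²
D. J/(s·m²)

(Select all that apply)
A, C, D

heat flux has SI base units: kg / s^3

Checking each option against kg / s^3:
  A. kg/s³: ✓ matches
  B. J/m²: ✗ does not match
  C. W/m²: ✓ matches
  D. J/(s·m²): ✓ matches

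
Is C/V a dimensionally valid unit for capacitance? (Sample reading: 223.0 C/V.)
Yes

capacitance has SI base units: A^2 * s^4 / (kg * m^2)
C/V reduces to the same SI base units, so it is a valid unit for capacitance.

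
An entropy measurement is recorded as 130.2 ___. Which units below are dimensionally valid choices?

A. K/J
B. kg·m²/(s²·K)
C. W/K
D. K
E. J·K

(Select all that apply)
B

entropy has SI base units: kg * m^2 / (s^2 * K)

Checking each option against kg * m^2 / (s^2 * K):
  A. K/J: ✗ does not match
  B. kg·m²/(s²·K): ✓ matches
  C. W/K: ✗ does not match
  D. K: ✗ does not match
  E. J·K: ✗ does not match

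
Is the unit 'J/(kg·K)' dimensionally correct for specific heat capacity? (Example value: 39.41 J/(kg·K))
Yes

specific heat capacity has SI base units: m^2 / (s^2 * K)
J/(kg·K) reduces to the same SI base units, so it is a valid unit for specific heat capacity.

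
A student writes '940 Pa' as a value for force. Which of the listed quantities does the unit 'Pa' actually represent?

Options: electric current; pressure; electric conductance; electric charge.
pressure

force should have units dimensionally equivalent to kg * m / s^2 (e.g. N).
The given unit 'Pa' reduces to kg / (m * s^2). Of the listed options, that is the dimensionality of pressure.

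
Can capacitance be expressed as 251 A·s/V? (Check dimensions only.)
Yes

capacitance has SI base units: A^2 * s^4 / (kg * m^2)
A·s/V reduces to the same SI base units, so it is a valid unit for capacitance.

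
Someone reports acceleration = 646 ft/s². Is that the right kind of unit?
Yes

acceleration has SI base units: m / s^2
ft/s² reduces to the same SI base units, so it is a valid unit for acceleration.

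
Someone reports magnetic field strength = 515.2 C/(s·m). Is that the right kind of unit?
Yes

magnetic field strength has SI base units: A / m
C/(s·m) reduces to the same SI base units, so it is a valid unit for magnetic field strength.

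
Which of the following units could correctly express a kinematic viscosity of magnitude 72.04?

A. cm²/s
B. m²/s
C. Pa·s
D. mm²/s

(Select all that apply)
A, B, D

kinematic viscosity has SI base units: m^2 / s

Checking each option against m^2 / s:
  A. cm²/s: ✓ matches
  B. m²/s: ✓ matches
  C. Pa·s: ✗ does not match
  D. mm²/s: ✓ matches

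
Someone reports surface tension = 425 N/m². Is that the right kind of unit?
No

surface tension has SI base units: kg / s^2
N/m² does NOT reduce to kg / s^2; a valid unit for surface tension would be e.g. N/m.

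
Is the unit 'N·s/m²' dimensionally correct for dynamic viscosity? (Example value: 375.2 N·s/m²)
Yes

dynamic viscosity has SI base units: kg / (m * s)
N·s/m² reduces to the same SI base units, so it is a valid unit for dynamic viscosity.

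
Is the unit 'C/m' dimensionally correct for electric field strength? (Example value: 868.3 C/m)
No

electric field strength has SI base units: kg * m / (A * s^3)
C/m does NOT reduce to kg * m / (A * s^3); a valid unit for electric field strength would be e.g. V/m.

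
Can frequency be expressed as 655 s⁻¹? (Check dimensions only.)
Yes

frequency has SI base units: 1 / s
s⁻¹ reduces to the same SI base units, so it is a valid unit for frequency.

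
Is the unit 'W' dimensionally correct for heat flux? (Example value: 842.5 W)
No

heat flux has SI base units: kg / s^3
W does NOT reduce to kg / s^3; a valid unit for heat flux would be e.g. W/m².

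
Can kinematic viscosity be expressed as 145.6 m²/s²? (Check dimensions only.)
No

kinematic viscosity has SI base units: m^2 / s
m²/s² does NOT reduce to m^2 / s; a valid unit for kinematic viscosity would be e.g. m²/s.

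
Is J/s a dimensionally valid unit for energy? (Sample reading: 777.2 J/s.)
No

energy has SI base units: kg * m^2 / s^2
J/s does NOT reduce to kg * m^2 / s^2; a valid unit for energy would be e.g. J.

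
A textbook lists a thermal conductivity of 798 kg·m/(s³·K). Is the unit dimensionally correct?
Yes

thermal conductivity has SI base units: kg * m / (s^3 * K)
kg·m/(s³·K) reduces to the same SI base units, so it is a valid unit for thermal conductivity.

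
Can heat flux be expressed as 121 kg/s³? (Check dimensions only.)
Yes

heat flux has SI base units: kg / s^3
kg/s³ reduces to the same SI base units, so it is a valid unit for heat flux.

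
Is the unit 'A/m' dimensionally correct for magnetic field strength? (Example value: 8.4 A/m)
Yes

magnetic field strength has SI base units: A / m
A/m reduces to the same SI base units, so it is a valid unit for magnetic field strength.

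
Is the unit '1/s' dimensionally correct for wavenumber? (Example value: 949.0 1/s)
No

wavenumber has SI base units: 1 / m
1/s does NOT reduce to 1 / m; a valid unit for wavenumber would be e.g. 1/m.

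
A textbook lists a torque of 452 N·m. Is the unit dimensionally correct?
Yes

torque has SI base units: kg * m^2 / s^2
N·m reduces to the same SI base units, so it is a valid unit for torque.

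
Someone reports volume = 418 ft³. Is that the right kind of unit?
Yes

volume has SI base units: m^3
ft³ reduces to the same SI base units, so it is a valid unit for volume.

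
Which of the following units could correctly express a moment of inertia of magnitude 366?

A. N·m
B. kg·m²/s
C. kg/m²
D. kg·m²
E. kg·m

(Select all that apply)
D

moment of inertia has SI base units: kg * m^2

Checking each option against kg * m^2:
  A. N·m: ✗ does not match
  B. kg·m²/s: ✗ does not match
  C. kg/m²: ✗ does not match
  D. kg·m²: ✓ matches
  E. kg·m: ✗ does not match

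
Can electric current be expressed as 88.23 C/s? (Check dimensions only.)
Yes

electric current has SI base units: A
C/s reduces to the same SI base units, so it is a valid unit for electric current.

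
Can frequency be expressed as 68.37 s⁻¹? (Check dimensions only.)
Yes

frequency has SI base units: 1 / s
s⁻¹ reduces to the same SI base units, so it is a valid unit for frequency.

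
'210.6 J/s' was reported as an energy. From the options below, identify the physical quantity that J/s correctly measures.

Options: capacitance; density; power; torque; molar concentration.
power

energy should have units dimensionally equivalent to kg * m^2 / s^2 (e.g. J).
The given unit 'J/s' reduces to kg * m^2 / s^3. Of the listed options, that is the dimensionality of power.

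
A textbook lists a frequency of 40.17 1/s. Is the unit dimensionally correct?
Yes

frequency has SI base units: 1 / s
1/s reduces to the same SI base units, so it is a valid unit for frequency.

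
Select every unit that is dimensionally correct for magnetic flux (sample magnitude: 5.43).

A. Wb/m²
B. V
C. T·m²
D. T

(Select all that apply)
C

magnetic flux has SI base units: kg * m^2 / (A * s^2)

Checking each option against kg * m^2 / (A * s^2):
  A. Wb/m²: ✗ does not match
  B. V: ✗ does not match
  C. T·m²: ✓ matches
  D. T: ✗ does not match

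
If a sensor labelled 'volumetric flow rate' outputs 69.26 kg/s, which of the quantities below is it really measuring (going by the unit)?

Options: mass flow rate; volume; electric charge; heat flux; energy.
mass flow rate

volumetric flow rate should have units dimensionally equivalent to m^3 / s (e.g. m³/s).
The given unit 'kg/s' reduces to kg / s. Of the listed options, that is the dimensionality of mass flow rate.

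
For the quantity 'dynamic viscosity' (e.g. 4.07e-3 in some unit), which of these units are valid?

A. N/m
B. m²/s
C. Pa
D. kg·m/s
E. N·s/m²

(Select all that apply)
E

dynamic viscosity has SI base units: kg / (m * s)

Checking each option against kg / (m * s):
  A. N/m: ✗ does not match
  B. m²/s: ✗ does not match
  C. Pa: ✗ does not match
  D. kg·m/s: ✗ does not match
  E. N·s/m²: ✓ matches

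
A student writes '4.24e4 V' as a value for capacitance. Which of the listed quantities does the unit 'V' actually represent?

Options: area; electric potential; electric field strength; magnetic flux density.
electric potential

capacitance should have units dimensionally equivalent to A^2 * s^4 / (kg * m^2) (e.g. F).
The given unit 'V' reduces to kg * m^2 / (A * s^3). Of the listed options, that is the dimensionality of electric potential.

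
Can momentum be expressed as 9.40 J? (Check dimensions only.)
No

momentum has SI base units: kg * m / s
J does NOT reduce to kg * m / s; a valid unit for momentum would be e.g. kg·m/s.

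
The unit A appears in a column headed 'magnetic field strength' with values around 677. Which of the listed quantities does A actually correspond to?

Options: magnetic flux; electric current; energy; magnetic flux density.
electric current

magnetic field strength should have units dimensionally equivalent to A / m (e.g. A/m).
The given unit 'A' reduces to A. Of the listed options, that is the dimensionality of electric current.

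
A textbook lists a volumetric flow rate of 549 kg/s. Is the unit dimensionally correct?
No

volumetric flow rate has SI base units: m^3 / s
kg/s does NOT reduce to m^3 / s; a valid unit for volumetric flow rate would be e.g. m³/s.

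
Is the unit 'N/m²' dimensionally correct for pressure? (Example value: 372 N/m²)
Yes

pressure has SI base units: kg / (m * s^2)
N/m² reduces to the same SI base units, so it is a valid unit for pressure.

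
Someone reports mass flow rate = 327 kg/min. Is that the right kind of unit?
Yes

mass flow rate has SI base units: kg / s
kg/min reduces to the same SI base units, so it is a valid unit for mass flow rate.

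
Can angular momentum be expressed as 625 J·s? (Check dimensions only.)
Yes

angular momentum has SI base units: kg * m^2 / s
J·s reduces to the same SI base units, so it is a valid unit for angular momentum.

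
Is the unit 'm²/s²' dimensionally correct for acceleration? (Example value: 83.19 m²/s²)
No

acceleration has SI base units: m / s^2
m²/s² does NOT reduce to m / s^2; a valid unit for acceleration would be e.g. m/s².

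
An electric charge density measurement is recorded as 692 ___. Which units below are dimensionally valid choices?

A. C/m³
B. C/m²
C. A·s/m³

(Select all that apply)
A, C

electric charge density has SI base units: A * s / m^3

Checking each option against A * s / m^3:
  A. C/m³: ✓ matches
  B. C/m²: ✗ does not match
  C. A·s/m³: ✓ matches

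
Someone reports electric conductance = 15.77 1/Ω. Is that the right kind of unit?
Yes

electric conductance has SI base units: A^2 * s^3 / (kg * m^2)
1/Ω reduces to the same SI base units, so it is a valid unit for electric conductance.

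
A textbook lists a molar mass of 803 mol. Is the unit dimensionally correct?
No

molar mass has SI base units: kg / mol
mol does NOT reduce to kg / mol; a valid unit for molar mass would be e.g. kg/mol.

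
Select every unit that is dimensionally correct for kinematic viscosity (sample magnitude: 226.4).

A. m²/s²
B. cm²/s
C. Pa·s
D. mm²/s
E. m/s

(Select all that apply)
B, D

kinematic viscosity has SI base units: m^2 / s

Checking each option against m^2 / s:
  A. m²/s²: ✗ does not match
  B. cm²/s: ✓ matches
  C. Pa·s: ✗ does not match
  D. mm²/s: ✓ matches
  E. m/s: ✗ does not match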